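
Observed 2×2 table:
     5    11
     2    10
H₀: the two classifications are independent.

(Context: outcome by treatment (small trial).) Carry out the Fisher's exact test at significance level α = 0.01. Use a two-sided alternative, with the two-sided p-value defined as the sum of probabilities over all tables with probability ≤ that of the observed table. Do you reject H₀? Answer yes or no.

reject H₀: no

Margins: r₁=16, r₂=12, c₁=7, c₂=21, n=28
p_obs = C(16,5)·C(12,2)/C(28,7); sum pmf over tables with pmf ≤ p_obs
p-value (two-sided) = 0.66184
At α=0.01: p ≥ α → fail to reject H₀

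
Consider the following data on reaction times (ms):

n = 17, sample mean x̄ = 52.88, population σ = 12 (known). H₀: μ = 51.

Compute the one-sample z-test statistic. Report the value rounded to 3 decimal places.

SE = σ/√n = 12/√17 = 2.9104
z = (x̄−μ₀)/SE = (52.88−51)/2.9104 = 0.6460

test statistic = 0.646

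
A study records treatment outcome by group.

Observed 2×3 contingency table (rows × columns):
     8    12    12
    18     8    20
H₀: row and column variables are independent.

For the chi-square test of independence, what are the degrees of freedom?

degrees of freedom = 2

df = (r−1)(c−1) = (2−1)·(3−1) = 2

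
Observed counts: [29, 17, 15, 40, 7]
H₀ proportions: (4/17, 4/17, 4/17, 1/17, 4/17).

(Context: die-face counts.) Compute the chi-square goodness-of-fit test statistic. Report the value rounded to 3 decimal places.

n = 108; E_i = n·p_i = [25.41, 25.41, 25.41, 6.35, 25.41]
χ² = (29−25.41)²/25.41 + (17−25.41)²/25.41 + (15−25.41)²/25.41 + (40−6.35)²/6.35 + (7−25.41)²/25.41 = 199.1019
df = 4

test statistic = 199.102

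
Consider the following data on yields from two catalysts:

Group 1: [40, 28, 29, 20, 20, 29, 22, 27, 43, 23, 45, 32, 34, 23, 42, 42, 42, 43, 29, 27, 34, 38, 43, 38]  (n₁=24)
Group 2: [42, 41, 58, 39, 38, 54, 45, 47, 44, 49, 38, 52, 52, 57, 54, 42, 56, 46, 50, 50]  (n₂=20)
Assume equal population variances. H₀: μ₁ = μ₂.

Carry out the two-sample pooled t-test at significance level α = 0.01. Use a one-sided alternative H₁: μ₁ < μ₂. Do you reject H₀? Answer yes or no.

x̄₁=33.042, s₁=8.322, n₁=24
x̄₂=47.700, s₂=6.441, n₂=20
s_p² = [23·8.322² + 19·6.441²]/42 = 56.6942
SE = √(s_p²·(1/24+1/20)) = 2.2797
t = (33.042−47.700)/2.2797 = -6.4300
df = 42
p-value (one-sided, H₁ less) = 0.00000
At α=0.01: p < α → reject H₀

reject H₀: yes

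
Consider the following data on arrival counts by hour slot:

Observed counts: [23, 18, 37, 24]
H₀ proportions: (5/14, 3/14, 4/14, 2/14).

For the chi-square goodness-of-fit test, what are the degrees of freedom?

df = k − 1 = 4 − 1 = 3

degrees of freedom = 3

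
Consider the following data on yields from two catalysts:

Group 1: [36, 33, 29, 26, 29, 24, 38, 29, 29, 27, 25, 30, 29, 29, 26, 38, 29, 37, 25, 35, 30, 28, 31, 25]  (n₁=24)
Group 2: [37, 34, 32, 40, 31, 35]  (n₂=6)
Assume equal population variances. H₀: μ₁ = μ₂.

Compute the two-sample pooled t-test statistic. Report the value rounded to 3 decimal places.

x̄₁=29.875, s₁=4.225, n₁=24
x̄₂=34.833, s₂=3.312, n₂=6
s_p² = [23·4.225² + 5·3.312²]/28 = 16.6235
SE = √(s_p²·(1/24+1/6)) = 1.8610
t = (29.875−34.833)/1.8610 = -2.6644
df = 28

test statistic = -2.664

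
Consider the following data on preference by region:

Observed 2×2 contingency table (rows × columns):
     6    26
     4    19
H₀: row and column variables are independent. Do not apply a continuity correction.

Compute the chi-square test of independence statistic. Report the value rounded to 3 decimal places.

Row totals [32, 23], col totals [10, 45], n=55
χ² = (6−5.82)²/5.82 + (26−26.18)²/26.18 + (4−4.18)²/4.18 + (19−18.82)²/18.82 = 0.0166
df = 1

test statistic = 0.017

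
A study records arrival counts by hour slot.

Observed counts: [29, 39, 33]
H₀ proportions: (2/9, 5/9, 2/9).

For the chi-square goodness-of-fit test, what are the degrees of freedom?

df = k − 1 = 3 − 1 = 2

degrees of freedom = 2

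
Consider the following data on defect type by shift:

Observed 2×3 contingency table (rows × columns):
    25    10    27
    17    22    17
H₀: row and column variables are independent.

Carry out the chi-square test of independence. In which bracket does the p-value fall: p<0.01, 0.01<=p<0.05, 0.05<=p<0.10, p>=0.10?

p-value bracket: 0.01<=p<0.05

Row totals [62, 56], col totals [42, 32, 44], n=118
χ² = (25−22.07)²/22.07 + (10−16.81)²/16.81 + (27−23.12)²/23.12 + (17−19.93)²/19.93 + (22−15.19)²/15.19 + (17−20.88)²/20.88 = 8.0122
df = 2
p-value (upper-tail) = 0.01820
→ bracket: 0.01<=p<0.05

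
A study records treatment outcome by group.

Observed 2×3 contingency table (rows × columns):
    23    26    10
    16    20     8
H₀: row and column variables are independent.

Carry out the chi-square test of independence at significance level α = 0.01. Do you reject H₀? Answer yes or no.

reject H₀: no

Row totals [59, 44], col totals [39, 46, 18], n=103
χ² = (23−22.34)²/22.34 + (26−26.35)²/26.35 + (10−10.31)²/10.31 + (16−16.66)²/16.66 + (20−19.65)²/19.65 + (8−7.69)²/7.69 = 0.0784
df = 2
p-value (upper-tail) = 0.96154
At α=0.01: p ≥ α → fail to reject H₀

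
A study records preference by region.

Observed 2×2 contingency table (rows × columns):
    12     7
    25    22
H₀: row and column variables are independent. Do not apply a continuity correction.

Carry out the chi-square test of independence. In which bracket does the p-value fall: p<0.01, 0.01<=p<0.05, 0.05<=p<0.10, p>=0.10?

p-value bracket: p>=0.10

Row totals [19, 47], col totals [37, 29], n=66
χ² = (12−10.65)²/10.65 + (7−8.35)²/8.35 + (25−26.35)²/26.35 + (22−20.65)²/20.65 = 0.5456
df = 1
p-value (upper-tail) = 0.46012
→ bracket: p>=0.10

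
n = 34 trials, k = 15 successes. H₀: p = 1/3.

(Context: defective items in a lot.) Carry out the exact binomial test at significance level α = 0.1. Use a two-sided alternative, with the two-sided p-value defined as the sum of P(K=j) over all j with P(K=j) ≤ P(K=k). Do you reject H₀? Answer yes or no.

reject H₀: no

Exact binomial: n=34, k=15, p₀=1/3=0.3333
P(X=j) = C(n,j)·p₀^j·(1−p₀)^(n−j); p = Σ P(X=j) over j with P(X=j) ≤ P(X=15)
p-value (two-sided) = 0.20346
At α=0.1: p ≥ α → fail to reject H₀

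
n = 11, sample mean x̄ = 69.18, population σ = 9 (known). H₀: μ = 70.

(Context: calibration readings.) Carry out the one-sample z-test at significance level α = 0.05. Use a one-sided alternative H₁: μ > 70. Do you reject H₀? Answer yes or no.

SE = σ/√n = 9/√11 = 2.7136
z = (x̄−μ₀)/SE = (69.18−70)/2.7136 = -0.3022
p-value (one-sided, H₁ greater) = 0.61874
At α=0.05: p ≥ α → fail to reject H₀

reject H₀: no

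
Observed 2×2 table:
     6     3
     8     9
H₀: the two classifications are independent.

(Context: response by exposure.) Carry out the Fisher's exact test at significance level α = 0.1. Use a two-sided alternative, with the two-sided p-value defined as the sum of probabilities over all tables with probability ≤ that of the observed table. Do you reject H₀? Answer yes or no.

Margins: r₁=9, r₂=17, c₁=14, c₂=12, n=26
p_obs = C(9,6)·C(17,8)/C(26,14); sum pmf over tables with pmf ≤ p_obs
p-value (two-sided) = 0.42911
At α=0.1: p ≥ α → fail to reject H₀

reject H₀: no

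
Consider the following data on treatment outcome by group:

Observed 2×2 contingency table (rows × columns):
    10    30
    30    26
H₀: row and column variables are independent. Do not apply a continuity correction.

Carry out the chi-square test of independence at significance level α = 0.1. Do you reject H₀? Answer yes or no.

reject H₀: yes

Row totals [40, 56], col totals [40, 56], n=96
χ² = (10−16.67)²/16.67 + (30−23.33)²/23.33 + (30−23.33)²/23.33 + (26−32.67)²/32.67 = 7.8367
df = 1
p-value (upper-tail) = 0.00512
At α=0.1: p < α → reject H₀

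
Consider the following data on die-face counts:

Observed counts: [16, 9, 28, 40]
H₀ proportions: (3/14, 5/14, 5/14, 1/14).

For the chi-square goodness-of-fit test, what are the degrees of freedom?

degrees of freedom = 3

df = k − 1 = 4 − 1 = 3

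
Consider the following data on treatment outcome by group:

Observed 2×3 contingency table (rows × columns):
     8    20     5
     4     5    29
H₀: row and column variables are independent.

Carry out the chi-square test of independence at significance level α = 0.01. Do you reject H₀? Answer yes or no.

reject H₀: yes

Row totals [33, 38], col totals [12, 25, 34], n=71
χ² = (8−5.58)²/5.58 + (20−11.62)²/11.62 + (5−15.80)²/15.80 + (4−6.42)²/6.42 + (5−13.38)²/13.38 + (29−18.20)²/18.20 = 27.0566
df = 2
p-value (upper-tail) = 0.00000
At α=0.01: p < α → reject H₀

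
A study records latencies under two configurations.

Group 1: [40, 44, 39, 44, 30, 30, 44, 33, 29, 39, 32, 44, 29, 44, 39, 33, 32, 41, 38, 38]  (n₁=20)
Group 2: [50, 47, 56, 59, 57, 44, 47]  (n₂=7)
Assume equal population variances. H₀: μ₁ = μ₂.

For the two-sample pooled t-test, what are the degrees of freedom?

degrees of freedom = 25

df = n₁ + n₂ − 2 = 20 + 7 − 2 = 25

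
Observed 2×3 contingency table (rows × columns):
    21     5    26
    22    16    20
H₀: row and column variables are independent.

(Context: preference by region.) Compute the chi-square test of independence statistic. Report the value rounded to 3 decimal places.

test statistic = 6.259

Row totals [52, 58], col totals [43, 21, 46], n=110
χ² = (21−20.33)²/20.33 + (5−9.93)²/9.93 + (26−21.75)²/21.75 + (22−22.67)²/22.67 + (16−11.07)²/11.07 + (20−24.25)²/24.25 = 6.2591
df = 2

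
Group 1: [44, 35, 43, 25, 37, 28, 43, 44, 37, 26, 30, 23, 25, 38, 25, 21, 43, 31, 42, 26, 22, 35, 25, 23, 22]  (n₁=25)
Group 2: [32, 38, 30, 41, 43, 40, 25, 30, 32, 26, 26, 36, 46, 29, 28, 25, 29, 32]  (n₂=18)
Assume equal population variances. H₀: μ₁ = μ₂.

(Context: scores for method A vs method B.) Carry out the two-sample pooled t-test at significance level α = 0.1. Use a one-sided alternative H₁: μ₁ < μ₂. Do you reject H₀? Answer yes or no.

x̄₁=31.720, s₁=8.229, n₁=25
x̄₂=32.667, s₂=6.499, n₂=18
s_p² = [24·8.229² + 17·6.499²]/41 = 57.1473
SE = √(s_p²·(1/25+1/18)) = 2.3368
t = (31.720−32.667)/2.3368 = -0.4051
df = 41
p-value (one-sided, H₁ less) = 0.34375
At α=0.1: p ≥ α → fail to reject H₀

reject H₀: no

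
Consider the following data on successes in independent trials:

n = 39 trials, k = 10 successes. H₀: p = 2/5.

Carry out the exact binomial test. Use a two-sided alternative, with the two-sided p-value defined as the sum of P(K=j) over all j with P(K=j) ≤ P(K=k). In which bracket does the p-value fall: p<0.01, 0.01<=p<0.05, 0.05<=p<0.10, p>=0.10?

Exact binomial: n=39, k=10, p₀=2/5=0.4000
P(X=j) = C(n,j)·p₀^j·(1−p₀)^(n−j); p = Σ P(X=j) over j with P(X=j) ≤ P(X=10)
p-value (two-sided) = 0.07307
→ bracket: 0.05<=p<0.10

p-value bracket: 0.05<=p<0.10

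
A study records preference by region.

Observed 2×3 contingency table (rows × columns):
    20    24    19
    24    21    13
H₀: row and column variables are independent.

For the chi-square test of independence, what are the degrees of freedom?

df = (r−1)(c−1) = (2−1)·(3−1) = 2

degrees of freedom = 2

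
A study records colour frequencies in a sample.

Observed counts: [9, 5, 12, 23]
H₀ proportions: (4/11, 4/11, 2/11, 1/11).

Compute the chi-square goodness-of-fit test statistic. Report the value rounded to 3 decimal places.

n = 49; E_i = n·p_i = [17.82, 17.82, 8.91, 4.45]
χ² = (9−17.82)²/17.82 + (5−17.82)²/17.82 + (12−8.91)²/8.91 + (23−4.45)²/4.45 = 91.8673
df = 3

test statistic = 91.867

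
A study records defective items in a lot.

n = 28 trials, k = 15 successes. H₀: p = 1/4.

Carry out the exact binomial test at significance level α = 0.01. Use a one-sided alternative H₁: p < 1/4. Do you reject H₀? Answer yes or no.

reject H₀: no

Exact binomial: n=28, k=15, p₀=1/4=0.2500
P(X≤15) from Σ C(n,i)·p₀^i·(1−p₀)^(n−i)
p-value (one-sided, H₁ less) = 0.99971
At α=0.01: p ≥ α → fail to reject H₀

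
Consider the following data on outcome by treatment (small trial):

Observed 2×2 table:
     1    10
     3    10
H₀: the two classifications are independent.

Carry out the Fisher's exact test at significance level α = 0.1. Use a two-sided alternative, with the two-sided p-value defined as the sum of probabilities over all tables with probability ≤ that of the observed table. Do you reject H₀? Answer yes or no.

reject H₀: no

Margins: r₁=11, r₂=13, c₁=4, c₂=20, n=24
p_obs = C(11,1)·C(13,3)/C(24,4); sum pmf over tables with pmf ≤ p_obs
p-value (two-sided) = 0.59627
At α=0.1: p ≥ α → fail to reject H₀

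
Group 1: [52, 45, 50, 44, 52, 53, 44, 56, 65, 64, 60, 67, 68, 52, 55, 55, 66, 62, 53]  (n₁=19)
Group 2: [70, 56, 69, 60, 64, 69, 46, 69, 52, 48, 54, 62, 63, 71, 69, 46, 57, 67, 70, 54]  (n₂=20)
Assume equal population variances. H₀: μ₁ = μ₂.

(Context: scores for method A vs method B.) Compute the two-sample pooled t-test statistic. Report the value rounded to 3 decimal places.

x̄₁=55.947, s₁=7.728, n₁=19
x̄₂=60.800, s₂=8.606, n₂=20
s_p² = [18·7.728² + 19·8.606²]/37 = 67.0851
SE = √(s_p²·(1/19+1/20)) = 2.6239
t = (55.947−60.800)/2.6239 = -1.8494
df = 37

test statistic = -1.849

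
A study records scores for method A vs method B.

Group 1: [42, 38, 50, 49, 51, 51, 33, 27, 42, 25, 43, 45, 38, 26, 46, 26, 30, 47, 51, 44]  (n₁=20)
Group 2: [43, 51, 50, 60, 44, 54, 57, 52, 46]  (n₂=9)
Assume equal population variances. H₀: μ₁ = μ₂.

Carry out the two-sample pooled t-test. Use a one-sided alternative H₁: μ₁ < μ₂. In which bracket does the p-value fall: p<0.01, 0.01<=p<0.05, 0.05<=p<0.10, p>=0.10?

x̄₁=40.200, s₁=9.260, n₁=20
x̄₂=50.778, s₂=5.761, n₂=9
s_p² = [19·9.260² + 8·5.761²]/27 = 70.1761
SE = √(s_p²·(1/20+1/9)) = 3.3625
t = (40.200−50.778)/3.3625 = -3.1458
df = 27
p-value (one-sided, H₁ less) = 0.00200
→ bracket: p<0.01

p-value bracket: p<0.01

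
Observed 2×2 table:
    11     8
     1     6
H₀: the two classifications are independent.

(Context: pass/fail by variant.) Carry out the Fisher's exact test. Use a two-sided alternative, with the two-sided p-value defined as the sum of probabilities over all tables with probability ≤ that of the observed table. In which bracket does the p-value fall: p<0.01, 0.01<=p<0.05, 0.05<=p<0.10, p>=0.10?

p-value bracket: 0.05<=p<0.10

Margins: r₁=19, r₂=7, c₁=12, c₂=14, n=26
p_obs = C(19,11)·C(7,1)/C(26,12); sum pmf over tables with pmf ≤ p_obs
p-value (two-sided) = 0.08087
→ bracket: 0.05<=p<0.10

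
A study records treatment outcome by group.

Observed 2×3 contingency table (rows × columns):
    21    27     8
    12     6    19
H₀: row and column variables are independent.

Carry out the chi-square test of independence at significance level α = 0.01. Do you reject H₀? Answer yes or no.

reject H₀: yes

Row totals [56, 37], col totals [33, 33, 27], n=93
χ² = (21−19.87)²/19.87 + (27−19.87)²/19.87 + (8−16.26)²/16.26 + (12−13.13)²/13.13 + (6−13.13)²/13.13 + (19−10.74)²/10.74 = 17.1331
df = 2
p-value (upper-tail) = 0.00019
At α=0.01: p < α → reject H₀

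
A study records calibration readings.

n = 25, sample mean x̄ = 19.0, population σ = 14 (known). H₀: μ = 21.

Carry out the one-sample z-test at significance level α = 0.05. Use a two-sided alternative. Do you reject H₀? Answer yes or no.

reject H₀: no

SE = σ/√n = 14/√25 = 2.8000
z = (x̄−μ₀)/SE = (19.0−21)/2.8000 = -0.7143
p-value (two-sided) = 0.47505
At α=0.05: p ≥ α → fail to reject H₀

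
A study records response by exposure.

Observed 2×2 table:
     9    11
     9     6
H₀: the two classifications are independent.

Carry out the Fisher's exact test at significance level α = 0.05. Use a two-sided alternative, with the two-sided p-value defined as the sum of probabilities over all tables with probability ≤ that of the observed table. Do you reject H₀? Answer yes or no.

Margins: r₁=20, r₂=15, c₁=18, c₂=17, n=35
p_obs = C(20,9)·C(15,9)/C(35,18); sum pmf over tables with pmf ≤ p_obs
p-value (two-sided) = 0.49979
At α=0.05: p ≥ α → fail to reject H₀

reject H₀: no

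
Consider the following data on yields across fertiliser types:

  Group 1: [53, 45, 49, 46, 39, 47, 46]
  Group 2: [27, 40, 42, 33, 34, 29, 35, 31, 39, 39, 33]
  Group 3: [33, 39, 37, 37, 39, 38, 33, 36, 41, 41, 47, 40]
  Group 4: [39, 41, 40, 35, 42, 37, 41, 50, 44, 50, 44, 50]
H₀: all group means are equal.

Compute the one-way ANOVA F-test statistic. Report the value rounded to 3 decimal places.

test statistic = 11.640

Group means [46.43, 34.73, 38.42, 42.75], grand mean 40.024
SSB = Σnᵢ(x̄ᵢ−x̄)² = 715.913; SSW = ΣΣ(x−x̄ᵢ)² = 779.063
MSB = 715.913/3 = 238.6378; MSW = 779.063/38 = 20.5017
F = MSB/MSW = 11.6399
df = (3, 38)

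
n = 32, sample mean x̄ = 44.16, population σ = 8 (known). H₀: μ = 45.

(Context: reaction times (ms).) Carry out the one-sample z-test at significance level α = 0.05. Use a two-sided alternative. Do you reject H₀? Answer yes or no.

SE = σ/√n = 8/√32 = 1.4142
z = (x̄−μ₀)/SE = (44.16−45)/1.4142 = -0.5940
p-value (two-sided) = 0.55253
At α=0.05: p ≥ α → fail to reject H₀

reject H₀: no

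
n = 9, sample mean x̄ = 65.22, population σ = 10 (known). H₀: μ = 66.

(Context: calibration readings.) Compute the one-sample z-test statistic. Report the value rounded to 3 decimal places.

test statistic = -0.234

SE = σ/√n = 10/√9 = 3.3333
z = (x̄−μ₀)/SE = (65.22−66)/3.3333 = -0.2340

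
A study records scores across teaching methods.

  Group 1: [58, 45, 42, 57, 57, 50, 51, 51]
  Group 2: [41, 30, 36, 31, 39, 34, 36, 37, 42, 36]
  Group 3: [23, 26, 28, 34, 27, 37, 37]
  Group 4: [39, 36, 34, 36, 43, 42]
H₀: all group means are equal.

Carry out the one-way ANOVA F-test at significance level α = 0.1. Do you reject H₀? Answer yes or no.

reject H₀: yes

Group means [51.38, 36.20, 30.29, 38.33], grand mean 39.194
SSB = Σnᵢ(x̄ᵢ−x̄)² = 1836.602; SSW = ΣΣ(x−x̄ᵢ)² = 630.237
MSB = 1836.602/3 = 612.2006; MSW = 630.237/27 = 23.3421
F = MSB/MSW = 26.2273
df = (3, 27)
p-value (upper-tail) = 0.00000
At α=0.1: p < α → reject H₀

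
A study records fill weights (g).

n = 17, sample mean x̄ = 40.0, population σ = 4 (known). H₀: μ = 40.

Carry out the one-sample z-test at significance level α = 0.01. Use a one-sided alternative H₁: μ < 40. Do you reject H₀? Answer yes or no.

SE = σ/√n = 4/√17 = 0.9701
z = (x̄−μ₀)/SE = (40.0−40)/0.9701 = 0.0000
p-value (one-sided, H₁ less) = 0.50000
At α=0.01: p ≥ α → fail to reject H₀

reject H₀: no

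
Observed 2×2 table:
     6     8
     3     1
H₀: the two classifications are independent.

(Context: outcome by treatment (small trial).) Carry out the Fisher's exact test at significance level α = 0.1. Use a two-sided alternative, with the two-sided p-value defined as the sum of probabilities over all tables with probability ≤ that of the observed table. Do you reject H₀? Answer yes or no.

Margins: r₁=14, r₂=4, c₁=9, c₂=9, n=18
p_obs = C(14,6)·C(4,3)/C(18,9); sum pmf over tables with pmf ≤ p_obs
p-value (two-sided) = 0.57647
At α=0.1: p ≥ α → fail to reject H₀

reject H₀: no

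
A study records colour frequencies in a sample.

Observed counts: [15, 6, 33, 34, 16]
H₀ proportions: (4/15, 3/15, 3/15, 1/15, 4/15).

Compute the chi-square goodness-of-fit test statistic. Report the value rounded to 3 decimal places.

n = 104; E_i = n·p_i = [27.73, 20.80, 20.80, 6.93, 27.73]
χ² = (15−27.73)²/27.73 + (6−20.80)²/20.80 + (33−20.80)²/20.80 + (34−6.93)²/6.93 + (16−27.73)²/27.73 = 134.1611
df = 4

test statistic = 134.161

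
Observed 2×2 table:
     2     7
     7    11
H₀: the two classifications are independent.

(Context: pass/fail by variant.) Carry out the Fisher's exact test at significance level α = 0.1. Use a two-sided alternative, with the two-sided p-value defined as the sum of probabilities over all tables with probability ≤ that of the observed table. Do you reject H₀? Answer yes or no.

Margins: r₁=9, r₂=18, c₁=9, c₂=18, n=27
p_obs = C(9,2)·C(18,7)/C(27,9); sum pmf over tables with pmf ≤ p_obs
p-value (two-sided) = 0.66729
At α=0.1: p ≥ α → fail to reject H₀

reject H₀: no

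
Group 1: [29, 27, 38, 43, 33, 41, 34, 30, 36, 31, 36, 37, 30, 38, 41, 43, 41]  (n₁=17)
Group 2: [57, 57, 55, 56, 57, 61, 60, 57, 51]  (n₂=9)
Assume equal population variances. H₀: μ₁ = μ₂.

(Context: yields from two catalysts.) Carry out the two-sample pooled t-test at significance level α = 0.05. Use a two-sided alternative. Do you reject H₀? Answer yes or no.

x̄₁=35.765, s₁=5.130, n₁=17
x̄₂=56.778, s₂=2.863, n₂=9
s_p² = [16·5.130² + 8·2.863²]/24 = 20.2756
SE = √(s_p²·(1/17+1/9)) = 1.8562
t = (35.765−56.778)/1.8562 = -11.3204
df = 24
p-value (two-sided) = 0.00000
At α=0.05: p < α → reject H₀

reject H₀: yes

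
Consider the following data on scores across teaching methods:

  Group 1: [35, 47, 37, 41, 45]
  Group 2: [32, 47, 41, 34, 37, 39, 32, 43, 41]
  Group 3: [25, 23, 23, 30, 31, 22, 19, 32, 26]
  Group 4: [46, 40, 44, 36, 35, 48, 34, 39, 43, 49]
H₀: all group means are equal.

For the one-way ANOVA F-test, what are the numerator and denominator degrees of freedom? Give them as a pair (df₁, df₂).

degrees of freedom = [3, 29]

k = 4 groups, N = 33 total
df = (k−1, N−k) = (4−1, 33−4) = (3, 29)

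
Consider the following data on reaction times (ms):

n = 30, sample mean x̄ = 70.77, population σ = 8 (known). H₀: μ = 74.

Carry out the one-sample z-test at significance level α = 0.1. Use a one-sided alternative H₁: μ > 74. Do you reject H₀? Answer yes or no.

SE = σ/√n = 8/√30 = 1.4606
z = (x̄−μ₀)/SE = (70.77−74)/1.4606 = -2.2114
p-value (one-sided, H₁ greater) = 0.98650
At α=0.1: p ≥ α → fail to reject H₀

reject H₀: no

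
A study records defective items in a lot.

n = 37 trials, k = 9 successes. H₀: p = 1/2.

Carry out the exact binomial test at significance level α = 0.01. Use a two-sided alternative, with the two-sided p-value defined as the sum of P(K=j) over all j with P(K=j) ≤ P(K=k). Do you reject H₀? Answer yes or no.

reject H₀: yes

Exact binomial: n=37, k=9, p₀=1/2=0.5000
P(X=j) = C(n,j)·p₀^j·(1−p₀)^(n−j); p = Σ P(X=j) over j with P(X=j) ≤ P(X=9)
p-value (two-sided) = 0.00256
At α=0.01: p < α → reject H₀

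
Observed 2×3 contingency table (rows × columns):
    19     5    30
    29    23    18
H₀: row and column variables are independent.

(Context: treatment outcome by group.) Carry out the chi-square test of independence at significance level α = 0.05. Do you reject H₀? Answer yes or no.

reject H₀: yes

Row totals [54, 70], col totals [48, 28, 48], n=124
χ² = (19−20.90)²/20.90 + (5−12.19)²/12.19 + (30−20.90)²/20.90 + (29−27.10)²/27.10 + (23−15.81)²/15.81 + (18−27.10)²/27.10 = 14.8373
df = 2
p-value (upper-tail) = 0.00060
At α=0.05: p < α → reject H₀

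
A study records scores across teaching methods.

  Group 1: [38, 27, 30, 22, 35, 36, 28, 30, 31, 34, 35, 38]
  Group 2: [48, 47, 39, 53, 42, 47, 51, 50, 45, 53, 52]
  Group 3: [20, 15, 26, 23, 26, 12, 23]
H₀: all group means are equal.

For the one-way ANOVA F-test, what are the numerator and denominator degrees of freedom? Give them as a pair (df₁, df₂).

degrees of freedom = [2, 27]

k = 3 groups, N = 30 total
df = (k−1, N−k) = (3−1, 30−3) = (2, 27)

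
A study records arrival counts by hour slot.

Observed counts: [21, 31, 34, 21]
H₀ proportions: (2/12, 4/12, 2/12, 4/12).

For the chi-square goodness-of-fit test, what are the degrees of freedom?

degrees of freedom = 3

df = k − 1 = 4 − 1 = 3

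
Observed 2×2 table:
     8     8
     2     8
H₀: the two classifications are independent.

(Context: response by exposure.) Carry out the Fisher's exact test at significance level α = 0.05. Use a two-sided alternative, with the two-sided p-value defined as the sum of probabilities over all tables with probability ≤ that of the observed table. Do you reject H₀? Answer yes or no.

Margins: r₁=16, r₂=10, c₁=10, c₂=16, n=26
p_obs = C(16,8)·C(10,2)/C(26,10); sum pmf over tables with pmf ≤ p_obs
p-value (two-sided) = 0.21773
At α=0.05: p ≥ α → fail to reject H₀

reject H₀: no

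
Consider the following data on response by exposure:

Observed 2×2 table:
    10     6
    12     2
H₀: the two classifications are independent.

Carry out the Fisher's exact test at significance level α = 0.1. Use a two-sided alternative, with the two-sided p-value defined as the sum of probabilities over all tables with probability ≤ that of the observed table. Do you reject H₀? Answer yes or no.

reject H₀: no

Margins: r₁=16, r₂=14, c₁=22, c₂=8, n=30
p_obs = C(16,10)·C(14,12)/C(30,22); sum pmf over tables with pmf ≤ p_obs
p-value (two-sided) = 0.22553
At α=0.1: p ≥ α → fail to reject H₀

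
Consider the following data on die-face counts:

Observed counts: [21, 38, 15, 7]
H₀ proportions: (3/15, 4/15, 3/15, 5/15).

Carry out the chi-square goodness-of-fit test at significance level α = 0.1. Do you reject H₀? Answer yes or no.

reject H₀: yes

n = 81; E_i = n·p_i = [16.20, 21.60, 16.20, 27.00]
χ² = (21−16.20)²/16.20 + (38−21.60)²/21.60 + (15−16.20)²/16.20 + (7−27.00)²/27.00 = 28.7778
df = 3
p-value (upper-tail) = 0.00000
At α=0.1: p < α → reject H₀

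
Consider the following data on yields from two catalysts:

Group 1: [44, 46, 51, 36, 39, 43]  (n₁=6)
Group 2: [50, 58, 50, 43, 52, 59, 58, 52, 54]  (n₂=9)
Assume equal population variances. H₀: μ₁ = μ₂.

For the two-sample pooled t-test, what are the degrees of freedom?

degrees of freedom = 13

df = n₁ + n₂ − 2 = 6 + 9 − 2 = 13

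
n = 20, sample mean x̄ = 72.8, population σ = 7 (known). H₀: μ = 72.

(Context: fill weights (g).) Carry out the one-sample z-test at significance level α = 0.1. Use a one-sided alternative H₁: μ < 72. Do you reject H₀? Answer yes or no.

SE = σ/√n = 7/√20 = 1.5652
z = (x̄−μ₀)/SE = (72.8−72)/1.5652 = 0.5111
p-value (one-sided, H₁ less) = 0.69536
At α=0.1: p ≥ α → fail to reject H₀

reject H₀: no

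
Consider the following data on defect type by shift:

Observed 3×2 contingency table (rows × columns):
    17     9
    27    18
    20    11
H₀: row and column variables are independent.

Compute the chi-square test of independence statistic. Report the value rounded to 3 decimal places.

test statistic = 0.264

Row totals [26, 45, 31], col totals [64, 38], n=102
χ² = (17−16.31)²/16.31 + (9−9.69)²/9.69 + (27−28.24)²/28.24 + (18−16.76)²/16.76 + (20−19.45)²/19.45 + (11−11.55)²/11.55 = 0.2642
df = 2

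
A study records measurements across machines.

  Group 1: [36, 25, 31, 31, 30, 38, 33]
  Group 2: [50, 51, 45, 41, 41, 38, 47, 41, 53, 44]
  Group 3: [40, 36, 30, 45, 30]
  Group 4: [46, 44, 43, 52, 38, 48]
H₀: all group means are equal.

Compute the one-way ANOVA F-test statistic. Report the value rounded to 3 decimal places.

test statistic = 12.181

Group means [32.00, 45.10, 36.20, 45.17], grand mean 40.250
SSB = Σnᵢ(x̄ᵢ−x̄)² = 938.717; SSW = ΣΣ(x−x̄ᵢ)² = 616.533
MSB = 938.717/3 = 312.9056; MSW = 616.533/24 = 25.6889
F = MSB/MSW = 12.1806
df = (3, 24)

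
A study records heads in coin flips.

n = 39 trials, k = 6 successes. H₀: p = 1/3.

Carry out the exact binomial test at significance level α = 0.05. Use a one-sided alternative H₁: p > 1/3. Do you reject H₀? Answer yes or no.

Exact binomial: n=39, k=6, p₀=1/3=0.3333
P(X≥6) from Σ C(n,i)·p₀^i·(1−p₀)^(n−i)
p-value (one-sided, H₁ greater) = 0.99668
At α=0.05: p ≥ α → fail to reject H₀

reject H₀: no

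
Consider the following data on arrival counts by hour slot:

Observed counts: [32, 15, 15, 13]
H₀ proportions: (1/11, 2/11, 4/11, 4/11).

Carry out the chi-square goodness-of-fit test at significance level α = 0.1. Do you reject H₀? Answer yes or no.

n = 75; E_i = n·p_i = [6.82, 13.64, 27.27, 27.27]
χ² = (32−6.82)²/6.82 + (15−13.64)²/13.64 + (15−27.27)²/27.27 + (13−27.27)²/27.27 = 106.1333
df = 3
p-value (upper-tail) = 0.00000
At α=0.1: p < α → reject H₀

reject H₀: yes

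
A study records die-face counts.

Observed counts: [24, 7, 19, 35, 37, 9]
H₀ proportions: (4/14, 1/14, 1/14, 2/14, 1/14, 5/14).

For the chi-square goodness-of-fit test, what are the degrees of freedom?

degrees of freedom = 5

df = k − 1 = 6 − 1 = 5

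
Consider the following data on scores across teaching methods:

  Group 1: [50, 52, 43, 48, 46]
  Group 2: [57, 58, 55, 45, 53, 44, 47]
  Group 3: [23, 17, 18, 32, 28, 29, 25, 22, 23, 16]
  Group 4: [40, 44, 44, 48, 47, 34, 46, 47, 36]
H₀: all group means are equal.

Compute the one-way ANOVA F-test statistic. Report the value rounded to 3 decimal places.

test statistic = 50.730

Group means [47.80, 51.29, 23.30, 42.89], grand mean 39.258
SSB = Σnᵢ(x̄ᵢ−x̄)² = 4042.718; SSW = ΣΣ(x−x̄ᵢ)² = 717.217
MSB = 4042.718/3 = 1347.5727; MSW = 717.217/27 = 26.5636
F = MSB/MSW = 50.7300
df = (3, 27)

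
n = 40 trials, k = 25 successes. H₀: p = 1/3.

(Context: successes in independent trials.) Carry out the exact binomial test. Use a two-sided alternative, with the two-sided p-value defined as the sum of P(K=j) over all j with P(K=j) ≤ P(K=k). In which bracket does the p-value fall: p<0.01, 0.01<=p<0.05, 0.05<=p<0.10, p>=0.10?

p-value bracket: p<0.01

Exact binomial: n=40, k=25, p₀=1/3=0.3333
P(X=j) = C(n,j)·p₀^j·(1−p₀)^(n−j); p = Σ P(X=j) over j with P(X=j) ≤ P(X=25)
p-value (two-sided) = 0.00017
→ bracket: p<0.01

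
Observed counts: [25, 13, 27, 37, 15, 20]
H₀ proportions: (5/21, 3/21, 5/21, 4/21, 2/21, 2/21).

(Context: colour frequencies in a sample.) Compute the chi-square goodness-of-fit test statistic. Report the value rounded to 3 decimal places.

n = 137; E_i = n·p_i = [32.62, 19.57, 32.62, 26.10, 13.05, 13.05]
χ² = (25−32.62)²/32.62 + (13−19.57)²/19.57 + (27−32.62)²/32.62 + (37−26.10)²/26.10 + (15−13.05)²/13.05 + (20−13.05)²/13.05 = 13.5077
df = 5

test statistic = 13.508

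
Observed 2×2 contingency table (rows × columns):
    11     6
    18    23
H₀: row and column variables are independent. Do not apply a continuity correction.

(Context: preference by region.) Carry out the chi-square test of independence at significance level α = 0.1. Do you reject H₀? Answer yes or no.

Row totals [17, 41], col totals [29, 29], n=58
χ² = (11−8.50)²/8.50 + (6−8.50)²/8.50 + (18−20.50)²/20.50 + (23−20.50)²/20.50 = 2.0803
df = 1
p-value (upper-tail) = 0.14921
At α=0.1: p ≥ α → fail to reject H₀

reject H₀: no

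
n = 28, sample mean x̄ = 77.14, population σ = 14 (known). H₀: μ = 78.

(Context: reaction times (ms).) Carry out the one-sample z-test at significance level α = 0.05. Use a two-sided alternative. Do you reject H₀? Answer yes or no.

SE = σ/√n = 14/√28 = 2.6458
z = (x̄−μ₀)/SE = (77.14−78)/2.6458 = -0.3250
p-value (two-sided) = 0.74514
At α=0.05: p ≥ α → fail to reject H₀

reject H₀: no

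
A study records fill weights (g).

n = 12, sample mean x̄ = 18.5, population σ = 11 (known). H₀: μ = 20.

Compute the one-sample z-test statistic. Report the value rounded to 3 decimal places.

test statistic = -0.472

SE = σ/√n = 11/√12 = 3.1754
z = (x̄−μ₀)/SE = (18.5−20)/3.1754 = -0.4724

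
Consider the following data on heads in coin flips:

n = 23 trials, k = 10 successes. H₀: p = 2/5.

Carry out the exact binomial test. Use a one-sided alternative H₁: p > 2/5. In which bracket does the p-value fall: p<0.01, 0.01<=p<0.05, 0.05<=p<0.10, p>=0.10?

Exact binomial: n=23, k=10, p₀=2/5=0.4000
P(X≥10) from Σ C(n,i)·p₀^i·(1−p₀)^(n−i)
p-value (one-sided, H₁ greater) = 0.44377
→ bracket: p>=0.10

p-value bracket: p>=0.10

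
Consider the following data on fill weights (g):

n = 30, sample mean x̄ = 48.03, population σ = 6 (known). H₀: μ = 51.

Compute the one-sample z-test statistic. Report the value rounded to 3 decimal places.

test statistic = -2.711

SE = σ/√n = 6/√30 = 1.0954
z = (x̄−μ₀)/SE = (48.03−51)/1.0954 = -2.7112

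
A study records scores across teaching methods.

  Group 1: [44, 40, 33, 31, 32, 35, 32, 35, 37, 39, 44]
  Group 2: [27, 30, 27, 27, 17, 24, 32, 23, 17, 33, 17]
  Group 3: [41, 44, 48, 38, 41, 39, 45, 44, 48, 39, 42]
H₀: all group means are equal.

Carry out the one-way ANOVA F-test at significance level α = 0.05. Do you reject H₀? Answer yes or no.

Group means [36.55, 24.91, 42.64], grand mean 34.697
SSB = Σnᵢ(x̄ᵢ−x̄)² = 1784.788; SSW = ΣΣ(x−x̄ᵢ)² = 686.182
MSB = 1784.788/2 = 892.3939; MSW = 686.182/30 = 22.8727
F = MSB/MSW = 39.0156
df = (2, 30)
p-value (upper-tail) = 0.00000
At α=0.05: p < α → reject H₀

reject H₀: yes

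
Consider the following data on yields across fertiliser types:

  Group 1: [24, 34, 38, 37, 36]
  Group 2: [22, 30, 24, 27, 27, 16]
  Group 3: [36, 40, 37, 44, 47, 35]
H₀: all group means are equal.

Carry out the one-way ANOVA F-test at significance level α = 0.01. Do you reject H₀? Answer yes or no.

reject H₀: yes

Group means [33.80, 24.33, 39.83], grand mean 32.588
SSB = Σnᵢ(x̄ᵢ−x̄)² = 731.151; SSW = ΣΣ(x−x̄ᵢ)² = 364.967
MSB = 731.151/2 = 365.5755; MSW = 364.967/14 = 26.0690
F = MSB/MSW = 14.0234
df = (2, 14)
p-value (upper-tail) = 0.00045
At α=0.01: p < α → reject H₀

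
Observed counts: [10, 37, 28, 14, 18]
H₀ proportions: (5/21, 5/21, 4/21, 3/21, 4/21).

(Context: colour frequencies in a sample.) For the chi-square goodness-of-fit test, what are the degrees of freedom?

degrees of freedom = 4

df = k − 1 = 5 − 1 = 4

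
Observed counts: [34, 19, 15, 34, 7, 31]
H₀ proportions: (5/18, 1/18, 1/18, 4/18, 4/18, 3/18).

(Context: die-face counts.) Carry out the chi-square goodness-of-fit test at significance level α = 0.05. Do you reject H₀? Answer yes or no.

reject H₀: yes

n = 140; E_i = n·p_i = [38.89, 7.78, 7.78, 31.11, 31.11, 23.33]
χ² = (34−38.89)²/38.89 + (19−7.78)²/7.78 + (15−7.78)²/7.78 + (34−31.11)²/31.11 + (7−31.11)²/31.11 + (31−23.33)²/23.33 = 44.9864
df = 5
p-value (upper-tail) = 0.00000
At α=0.05: p < α → reject H₀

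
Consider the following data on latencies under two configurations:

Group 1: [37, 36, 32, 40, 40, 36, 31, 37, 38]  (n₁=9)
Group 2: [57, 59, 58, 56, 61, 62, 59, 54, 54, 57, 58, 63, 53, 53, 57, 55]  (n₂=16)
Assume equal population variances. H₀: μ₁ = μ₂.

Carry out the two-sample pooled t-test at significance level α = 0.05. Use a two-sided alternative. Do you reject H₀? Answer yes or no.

reject H₀: yes

x̄₁=36.333, s₁=3.122, n₁=9
x̄₂=57.250, s₂=3.066, n₂=16
s_p² = [8·3.122² + 15·3.066²]/23 = 9.5217
SE = √(s_p²·(1/9+1/16)) = 1.2857
t = (36.333−57.250)/1.2857 = -16.2684
df = 23
p-value (two-sided) = 0.00000
At α=0.05: p < α → reject H₀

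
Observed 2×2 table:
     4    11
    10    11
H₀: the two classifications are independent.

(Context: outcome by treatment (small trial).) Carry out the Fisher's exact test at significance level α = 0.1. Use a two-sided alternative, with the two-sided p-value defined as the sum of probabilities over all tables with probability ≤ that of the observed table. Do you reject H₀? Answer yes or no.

reject H₀: no

Margins: r₁=15, r₂=21, c₁=14, c₂=22, n=36
p_obs = C(15,4)·C(21,10)/C(36,14); sum pmf over tables with pmf ≤ p_obs
p-value (two-sided) = 0.30211
At α=0.1: p ≥ α → fail to reject H₀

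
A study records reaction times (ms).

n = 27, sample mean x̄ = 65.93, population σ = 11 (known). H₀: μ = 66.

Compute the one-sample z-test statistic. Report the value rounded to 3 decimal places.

test statistic = -0.033

SE = σ/√n = 11/√27 = 2.1170
z = (x̄−μ₀)/SE = (65.93−66)/2.1170 = -0.0331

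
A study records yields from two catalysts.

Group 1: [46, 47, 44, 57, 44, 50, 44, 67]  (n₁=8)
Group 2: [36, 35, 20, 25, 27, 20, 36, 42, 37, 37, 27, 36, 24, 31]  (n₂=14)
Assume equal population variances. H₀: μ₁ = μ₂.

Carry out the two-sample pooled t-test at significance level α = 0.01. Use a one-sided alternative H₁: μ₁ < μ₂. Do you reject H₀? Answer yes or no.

reject H₀: no

x̄₁=49.875, s₁=8.202, n₁=8
x̄₂=30.929, s₂=7.032, n₂=14
s_p² = [7·8.202² + 13·7.032²]/20 = 55.6902
SE = √(s_p²·(1/8+1/14)) = 3.3074
t = (49.875−30.929)/3.3074 = 5.7284
df = 20
p-value (one-sided, H₁ less) = 0.99999
At α=0.01: p ≥ α → fail to reject H₀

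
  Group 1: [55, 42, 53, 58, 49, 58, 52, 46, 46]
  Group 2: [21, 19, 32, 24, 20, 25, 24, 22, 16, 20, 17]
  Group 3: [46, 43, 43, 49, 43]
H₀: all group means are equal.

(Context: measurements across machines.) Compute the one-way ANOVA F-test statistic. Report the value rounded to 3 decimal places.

test statistic = 105.839

Group means [51.00, 21.82, 44.80], grand mean 36.920
SSB = Σnᵢ(x̄ᵢ−x̄)² = 4603.404; SSW = ΣΣ(x−x̄ᵢ)² = 478.436
MSB = 4603.404/2 = 2301.7018; MSW = 478.436/22 = 21.7471
F = MSB/MSW = 105.8394
df = (2, 22)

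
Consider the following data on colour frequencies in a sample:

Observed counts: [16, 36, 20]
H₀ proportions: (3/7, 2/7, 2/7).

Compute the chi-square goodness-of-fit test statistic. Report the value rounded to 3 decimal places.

test statistic = 18.741

n = 72; E_i = n·p_i = [30.86, 20.57, 20.57]
χ² = (16−30.86)²/30.86 + (36−20.57)²/20.57 + (20−20.57)²/20.57 = 18.7407
df = 2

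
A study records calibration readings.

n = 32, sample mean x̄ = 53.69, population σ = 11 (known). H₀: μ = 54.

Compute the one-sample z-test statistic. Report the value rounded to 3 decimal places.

SE = σ/√n = 11/√32 = 1.9445
z = (x̄−μ₀)/SE = (53.69−54)/1.9445 = -0.1594

test statistic = -0.159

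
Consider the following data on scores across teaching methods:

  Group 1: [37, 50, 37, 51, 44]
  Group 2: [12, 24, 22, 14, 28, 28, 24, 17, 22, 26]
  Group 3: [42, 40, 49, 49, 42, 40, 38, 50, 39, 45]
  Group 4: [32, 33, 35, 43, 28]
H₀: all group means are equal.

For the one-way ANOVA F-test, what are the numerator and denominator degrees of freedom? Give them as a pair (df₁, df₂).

k = 4 groups, N = 30 total
df = (k−1, N−k) = (4−1, 30−4) = (3, 26)

degrees of freedom = [3, 26]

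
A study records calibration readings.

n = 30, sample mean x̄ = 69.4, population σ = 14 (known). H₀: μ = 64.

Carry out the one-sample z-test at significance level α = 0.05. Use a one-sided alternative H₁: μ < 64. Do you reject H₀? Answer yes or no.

SE = σ/√n = 14/√30 = 2.5560
z = (x̄−μ₀)/SE = (69.4−64)/2.5560 = 2.1126
p-value (one-sided, H₁ less) = 0.98268
At α=0.05: p ≥ α → fail to reject H₀

reject H₀: no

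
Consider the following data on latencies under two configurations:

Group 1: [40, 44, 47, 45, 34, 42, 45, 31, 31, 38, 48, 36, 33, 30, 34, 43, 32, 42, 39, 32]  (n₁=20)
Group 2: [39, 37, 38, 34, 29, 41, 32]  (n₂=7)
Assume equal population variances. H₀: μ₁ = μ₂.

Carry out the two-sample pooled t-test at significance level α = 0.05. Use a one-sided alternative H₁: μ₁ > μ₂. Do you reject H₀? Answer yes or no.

reject H₀: no

x̄₁=38.300, s₁=5.939, n₁=20
x̄₂=35.714, s₂=4.231, n₂=7
s_p² = [19·5.939² + 6·4.231²]/25 = 31.1051
SE = √(s_p²·(1/20+1/7)) = 2.4493
t = (38.300−35.714)/2.4493 = 1.0557
df = 25
p-value (one-sided, H₁ greater) = 0.15060
At α=0.05: p ≥ α → fail to reject H₀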